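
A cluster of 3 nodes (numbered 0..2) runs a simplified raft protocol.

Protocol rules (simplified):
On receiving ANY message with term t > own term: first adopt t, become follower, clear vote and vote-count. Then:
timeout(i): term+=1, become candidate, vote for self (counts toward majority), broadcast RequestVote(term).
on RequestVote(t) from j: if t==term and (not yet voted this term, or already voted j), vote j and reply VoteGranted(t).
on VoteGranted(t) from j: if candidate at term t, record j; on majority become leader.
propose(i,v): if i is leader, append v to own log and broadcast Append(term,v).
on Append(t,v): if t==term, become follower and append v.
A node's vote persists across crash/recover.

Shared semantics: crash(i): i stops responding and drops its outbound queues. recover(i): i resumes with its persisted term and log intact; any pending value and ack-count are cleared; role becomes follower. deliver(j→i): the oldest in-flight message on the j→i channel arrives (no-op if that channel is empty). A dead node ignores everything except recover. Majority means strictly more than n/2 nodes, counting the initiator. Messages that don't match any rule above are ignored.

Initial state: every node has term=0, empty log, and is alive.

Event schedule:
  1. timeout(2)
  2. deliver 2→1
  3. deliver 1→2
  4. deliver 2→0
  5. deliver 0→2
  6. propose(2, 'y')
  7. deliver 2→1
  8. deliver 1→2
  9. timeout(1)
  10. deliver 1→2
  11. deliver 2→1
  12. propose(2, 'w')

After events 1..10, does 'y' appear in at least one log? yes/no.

yes

[1] timeout(2) → N2(cand t1 [-])
[2] deliver 2→1 → N1(foll t1 [-])
[3] deliver 1→2 → N2(lead t1 [-])
[4] deliver 2→0 → N0(foll t1 [-])
[5] deliver 0→2 → ∅
[6] propose(2,'y') → N2(lead t1 [y])
[7] deliver 2→1 → N1(foll t1 [y])
[8] deliver 1→2 → ∅
[9] timeout(1) → N1(cand t2 [y])
[10] deliver 1→2 → N2(foll t2 [y])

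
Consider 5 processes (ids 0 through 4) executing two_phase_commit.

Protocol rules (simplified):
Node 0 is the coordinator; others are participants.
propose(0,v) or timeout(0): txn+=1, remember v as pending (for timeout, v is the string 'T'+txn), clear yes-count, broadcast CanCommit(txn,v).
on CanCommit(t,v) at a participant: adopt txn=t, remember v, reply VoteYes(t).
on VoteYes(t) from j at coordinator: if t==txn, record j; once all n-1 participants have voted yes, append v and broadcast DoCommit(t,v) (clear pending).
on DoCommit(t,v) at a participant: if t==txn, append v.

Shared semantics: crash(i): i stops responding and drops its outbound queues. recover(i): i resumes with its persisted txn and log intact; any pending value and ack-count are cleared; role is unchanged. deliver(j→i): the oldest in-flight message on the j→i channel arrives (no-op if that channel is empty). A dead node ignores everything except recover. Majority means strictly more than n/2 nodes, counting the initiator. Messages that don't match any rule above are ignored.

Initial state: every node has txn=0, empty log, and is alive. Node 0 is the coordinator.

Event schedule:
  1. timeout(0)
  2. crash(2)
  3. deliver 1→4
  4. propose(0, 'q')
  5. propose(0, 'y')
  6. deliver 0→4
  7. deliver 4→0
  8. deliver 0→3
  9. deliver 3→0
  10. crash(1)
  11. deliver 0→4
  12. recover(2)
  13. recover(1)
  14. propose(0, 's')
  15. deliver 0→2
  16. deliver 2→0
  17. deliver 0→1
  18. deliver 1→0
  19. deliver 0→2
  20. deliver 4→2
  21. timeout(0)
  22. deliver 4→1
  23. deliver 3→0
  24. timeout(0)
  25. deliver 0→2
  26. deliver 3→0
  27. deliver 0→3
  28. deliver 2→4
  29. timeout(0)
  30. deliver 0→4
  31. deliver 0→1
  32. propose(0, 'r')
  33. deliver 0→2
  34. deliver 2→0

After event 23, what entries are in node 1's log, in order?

empty

after 1 — timeout(0): n0:coor/t1/[-]
after 2 — crash(2): n2:✗part/t0/[-]
after 3 — deliver 1→4: ·
after 4 — propose(0,'q'): n0:coor/t2/[-]
after 5 — propose(0,'y'): n0:coor/t3/[-]
after 6 — deliver 0→4: n4:part/t1/[-]
after 7 — deliver 4→0: ·
after 8 — deliver 0→3: n3:part/t1/[-]
after 9 — deliver 3→0: ·
after 10 — crash(1): n1:✗part/t0/[-]
after 11 — deliver 0→4: n4:part/t2/[-]
after 12 — recover(2): n2:part/t0/[-]
after 13 — recover(1): n1:part/t0/[-]
after 14 — propose(0,'s'): n0:coor/t4/[-]
after 15 — deliver 0→2: n2:part/t1/[-]
after 16 — deliver 2→0: ·
after 17 — deliver 0→1: n1:part/t1/[-]
after 18 — deliver 1→0: ·
after 19 — deliver 0→2: n2:part/t2/[-]
after 20 — deliver 4→2: ·
after 21 — timeout(0): n0:coor/t5/[-]
after 22 — deliver 4→1: ·
after 23 — deliver 3→0: ·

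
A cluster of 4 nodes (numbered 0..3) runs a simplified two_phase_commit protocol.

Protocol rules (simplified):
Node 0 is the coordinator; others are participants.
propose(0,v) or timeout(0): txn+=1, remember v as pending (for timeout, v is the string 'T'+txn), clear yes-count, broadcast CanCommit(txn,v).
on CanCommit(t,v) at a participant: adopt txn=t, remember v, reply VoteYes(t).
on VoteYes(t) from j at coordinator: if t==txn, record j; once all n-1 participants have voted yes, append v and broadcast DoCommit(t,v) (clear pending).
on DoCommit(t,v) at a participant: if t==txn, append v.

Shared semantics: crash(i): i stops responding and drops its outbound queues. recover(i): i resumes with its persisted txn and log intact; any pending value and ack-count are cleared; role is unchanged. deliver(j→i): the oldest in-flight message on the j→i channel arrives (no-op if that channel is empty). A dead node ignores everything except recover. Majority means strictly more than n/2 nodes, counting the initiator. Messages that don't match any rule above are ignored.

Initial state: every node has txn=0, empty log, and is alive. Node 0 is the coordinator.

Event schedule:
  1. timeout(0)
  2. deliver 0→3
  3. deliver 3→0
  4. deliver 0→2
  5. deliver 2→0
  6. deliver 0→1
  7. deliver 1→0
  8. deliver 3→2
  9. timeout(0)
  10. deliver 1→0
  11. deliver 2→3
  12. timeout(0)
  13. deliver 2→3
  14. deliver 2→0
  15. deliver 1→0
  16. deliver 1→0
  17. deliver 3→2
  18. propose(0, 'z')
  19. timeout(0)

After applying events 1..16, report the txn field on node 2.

1

1. timeout(0):  <0:coor t1 ->
2. deliver 0→3:  <3:part t1 ->
3. deliver 3→0:  nop
4. deliver 0→2:  <2:part t1 ->
5. deliver 2→0:  nop
6. deliver 0→1:  <1:part t1 ->
7. deliver 1→0:  <0:coor t1 T1>
8. deliver 3→2:  nop
9. timeout(0):  <0:coor t2 T1>
10. deliver 1→0:  nop
11. deliver 2→3:  nop
12. timeout(0):  <0:coor t3 T1>
13. deliver 2→3:  nop
14. deliver 2→0:  nop
15. deliver 1→0:  nop
16. deliver 1→0:  nop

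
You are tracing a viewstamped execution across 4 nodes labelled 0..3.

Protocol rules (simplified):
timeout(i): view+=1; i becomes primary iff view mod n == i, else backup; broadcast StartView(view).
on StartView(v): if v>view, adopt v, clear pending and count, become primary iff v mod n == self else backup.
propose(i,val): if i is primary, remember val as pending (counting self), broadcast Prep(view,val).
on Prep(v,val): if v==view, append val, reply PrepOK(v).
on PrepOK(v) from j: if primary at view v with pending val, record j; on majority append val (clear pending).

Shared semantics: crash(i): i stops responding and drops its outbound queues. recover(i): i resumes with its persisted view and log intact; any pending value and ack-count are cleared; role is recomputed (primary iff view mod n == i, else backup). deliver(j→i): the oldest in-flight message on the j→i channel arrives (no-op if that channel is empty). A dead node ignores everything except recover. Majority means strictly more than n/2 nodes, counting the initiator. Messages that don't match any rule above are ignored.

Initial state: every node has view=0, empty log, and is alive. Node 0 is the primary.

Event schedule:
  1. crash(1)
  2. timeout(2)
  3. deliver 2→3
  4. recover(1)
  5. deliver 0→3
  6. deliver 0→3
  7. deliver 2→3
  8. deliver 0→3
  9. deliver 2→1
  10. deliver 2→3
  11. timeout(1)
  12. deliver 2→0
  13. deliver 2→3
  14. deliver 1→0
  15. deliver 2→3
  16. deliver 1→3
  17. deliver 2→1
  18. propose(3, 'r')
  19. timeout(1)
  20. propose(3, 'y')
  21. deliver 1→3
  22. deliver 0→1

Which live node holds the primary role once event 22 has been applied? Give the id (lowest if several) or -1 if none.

3

after 1 — crash(1): n1:✗back/v0/[-]
after 2 — timeout(2): n2:back/v1/[-]
after 3 — deliver 2→3: n3:back/v1/[-]
after 4 — recover(1): n1:back/v0/[-]
after 5 — deliver 0→3: ·
after 6 — deliver 0→3: ·
after 7 — deliver 2→3: ·
after 8 — deliver 0→3: ·
after 9 — deliver 2→1: n1:prim/v1/[-]
after 10 — deliver 2→3: ·
after 11 — timeout(1): n1:back/v2/[-]
after 12 — deliver 2→0: n0:back/v1/[-]
after 13 — deliver 2→3: ·
after 14 — deliver 1→0: n0:back/v2/[-]
after 15 — deliver 2→3: ·
after 16 — deliver 1→3: n3:back/v2/[-]
after 17 — deliver 2→1: ·
after 18 — propose(3,'r'): ·
after 19 — timeout(1): n1:back/v3/[-]
after 20 — propose(3,'y'): ·
after 21 — deliver 1→3: n3:prim/v3/[-]
after 22 — deliver 0→1: ·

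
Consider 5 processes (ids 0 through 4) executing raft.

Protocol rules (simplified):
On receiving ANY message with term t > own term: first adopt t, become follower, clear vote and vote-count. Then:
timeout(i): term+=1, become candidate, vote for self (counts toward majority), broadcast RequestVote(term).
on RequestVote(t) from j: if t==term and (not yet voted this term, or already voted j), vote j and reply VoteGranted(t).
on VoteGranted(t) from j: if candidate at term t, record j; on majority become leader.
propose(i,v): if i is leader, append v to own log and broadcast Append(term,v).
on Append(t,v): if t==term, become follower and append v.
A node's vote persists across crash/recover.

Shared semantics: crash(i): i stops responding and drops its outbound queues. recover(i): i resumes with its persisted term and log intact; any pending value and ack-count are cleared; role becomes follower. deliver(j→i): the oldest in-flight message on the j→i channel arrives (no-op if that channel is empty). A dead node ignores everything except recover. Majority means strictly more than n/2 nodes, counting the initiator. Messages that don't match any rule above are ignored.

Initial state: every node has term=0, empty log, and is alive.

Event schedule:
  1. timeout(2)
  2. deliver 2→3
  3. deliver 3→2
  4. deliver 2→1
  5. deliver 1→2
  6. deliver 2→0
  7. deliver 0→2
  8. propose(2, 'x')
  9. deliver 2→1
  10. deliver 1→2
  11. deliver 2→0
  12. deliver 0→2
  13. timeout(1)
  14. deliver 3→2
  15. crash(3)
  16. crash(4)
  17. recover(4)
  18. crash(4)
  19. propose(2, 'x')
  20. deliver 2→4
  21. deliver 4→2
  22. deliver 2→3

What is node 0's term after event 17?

after 1 — timeout(2): n2:cand/t1/[-]
after 2 — deliver 2→3: n3:foll/t1/[-]
after 3 — deliver 3→2: ·
after 4 — deliver 2→1: n1:foll/t1/[-]
after 5 — deliver 1→2: n2:lead/t1/[-]
after 6 — deliver 2→0: n0:foll/t1/[-]
after 7 — deliver 0→2: ·
after 8 — propose(2,'x'): n2:lead/t1/[x]
after 9 — deliver 2→1: n1:foll/t1/[x]
after 10 — deliver 1→2: ·
after 11 — deliver 2→0: n0:foll/t1/[x]
after 12 — deliver 0→2: ·
after 13 — timeout(1): n1:cand/t2/[x]
after 14 — deliver 3→2: ·
after 15 — crash(3): n3:✗foll/t1/[-]
after 16 — crash(4): n4:✗foll/t0/[-]
after 17 — recover(4): n4:foll/t0/[-]

1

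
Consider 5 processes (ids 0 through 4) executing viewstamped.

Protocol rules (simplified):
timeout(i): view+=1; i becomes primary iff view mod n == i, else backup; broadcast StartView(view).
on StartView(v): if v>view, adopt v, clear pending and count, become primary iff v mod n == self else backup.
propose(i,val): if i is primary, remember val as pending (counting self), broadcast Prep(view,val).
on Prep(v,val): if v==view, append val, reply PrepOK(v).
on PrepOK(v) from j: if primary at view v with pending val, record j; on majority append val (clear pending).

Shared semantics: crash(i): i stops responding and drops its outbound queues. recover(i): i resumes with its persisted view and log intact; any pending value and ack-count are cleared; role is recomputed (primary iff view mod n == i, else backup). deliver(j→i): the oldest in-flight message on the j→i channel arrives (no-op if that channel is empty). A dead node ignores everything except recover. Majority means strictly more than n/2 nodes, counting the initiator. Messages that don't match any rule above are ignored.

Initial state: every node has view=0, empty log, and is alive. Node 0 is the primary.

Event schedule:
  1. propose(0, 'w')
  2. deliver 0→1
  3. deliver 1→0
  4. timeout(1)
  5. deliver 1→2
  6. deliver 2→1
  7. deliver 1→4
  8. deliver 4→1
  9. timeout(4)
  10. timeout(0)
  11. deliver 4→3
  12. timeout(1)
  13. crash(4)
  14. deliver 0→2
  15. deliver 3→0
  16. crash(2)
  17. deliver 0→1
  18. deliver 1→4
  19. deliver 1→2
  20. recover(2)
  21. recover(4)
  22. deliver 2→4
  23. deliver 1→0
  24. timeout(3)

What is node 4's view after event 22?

2

[1] propose(0,'w') → ∅
[2] deliver 0→1 → N1(back v0 [w])
[3] deliver 1→0 → ∅
[4] timeout(1) → N1(prim v1 [w])
[5] deliver 1→2 → N2(back v1 [-])
[6] deliver 2→1 → ∅
[7] deliver 1→4 → N4(back v1 [-])
[8] deliver 4→1 → ∅
[9] timeout(4) → N4(back v2 [-])
[10] timeout(0) → N0(back v1 [-])
[11] deliver 4→3 → N3(back v2 [-])
[12] timeout(1) → N1(back v2 [w])
[13] crash(4) → N4(✗back v2 [-])
[14] deliver 0→2 → ∅
[15] deliver 3→0 → ∅
[16] crash(2) → N2(✗back v1 [-])
[17] deliver 0→1 → ∅
[18] deliver 1→4 → ∅
[19] deliver 1→2 → ∅
[20] recover(2) → N2(back v1 [-])
[21] recover(4) → N4(back v2 [-])
[22] deliver 2→4 → ∅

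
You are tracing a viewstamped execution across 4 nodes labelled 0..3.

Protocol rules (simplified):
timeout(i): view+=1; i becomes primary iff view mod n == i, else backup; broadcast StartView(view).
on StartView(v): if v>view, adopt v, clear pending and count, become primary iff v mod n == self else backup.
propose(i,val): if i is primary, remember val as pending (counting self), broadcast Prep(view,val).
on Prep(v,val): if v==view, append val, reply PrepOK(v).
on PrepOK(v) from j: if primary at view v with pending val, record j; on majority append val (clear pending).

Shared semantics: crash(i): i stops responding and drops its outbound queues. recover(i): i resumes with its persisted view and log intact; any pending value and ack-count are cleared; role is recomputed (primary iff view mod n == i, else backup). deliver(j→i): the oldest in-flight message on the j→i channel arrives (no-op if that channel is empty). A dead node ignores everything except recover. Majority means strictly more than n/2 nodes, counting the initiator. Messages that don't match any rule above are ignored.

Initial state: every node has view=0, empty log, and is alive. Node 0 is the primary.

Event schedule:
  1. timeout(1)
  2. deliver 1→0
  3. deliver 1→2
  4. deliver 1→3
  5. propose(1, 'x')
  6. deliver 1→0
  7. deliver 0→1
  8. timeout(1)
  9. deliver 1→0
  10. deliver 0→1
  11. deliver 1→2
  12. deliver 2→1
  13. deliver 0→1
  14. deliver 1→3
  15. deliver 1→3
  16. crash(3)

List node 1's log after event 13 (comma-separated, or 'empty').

step 1 timeout(1): 1={prim,v=1,log=-}
step 2 deliver 1→0: 0={back,v=1,log=-}
step 3 deliver 1→2: 2={back,v=1,log=-}
step 4 deliver 1→3: 3={back,v=1,log=-}
step 5 propose(1,'x'): —
step 6 deliver 1→0: 0={back,v=1,log=x}
step 7 deliver 0→1: —
step 8 timeout(1): 1={back,v=2,log=-}
step 9 deliver 1→0: 0={back,v=2,log=x}
step 10 deliver 0→1: —
step 11 deliver 1→2: 2={back,v=1,log=x}
step 12 deliver 2→1: —
step 13 deliver 0→1: —

empty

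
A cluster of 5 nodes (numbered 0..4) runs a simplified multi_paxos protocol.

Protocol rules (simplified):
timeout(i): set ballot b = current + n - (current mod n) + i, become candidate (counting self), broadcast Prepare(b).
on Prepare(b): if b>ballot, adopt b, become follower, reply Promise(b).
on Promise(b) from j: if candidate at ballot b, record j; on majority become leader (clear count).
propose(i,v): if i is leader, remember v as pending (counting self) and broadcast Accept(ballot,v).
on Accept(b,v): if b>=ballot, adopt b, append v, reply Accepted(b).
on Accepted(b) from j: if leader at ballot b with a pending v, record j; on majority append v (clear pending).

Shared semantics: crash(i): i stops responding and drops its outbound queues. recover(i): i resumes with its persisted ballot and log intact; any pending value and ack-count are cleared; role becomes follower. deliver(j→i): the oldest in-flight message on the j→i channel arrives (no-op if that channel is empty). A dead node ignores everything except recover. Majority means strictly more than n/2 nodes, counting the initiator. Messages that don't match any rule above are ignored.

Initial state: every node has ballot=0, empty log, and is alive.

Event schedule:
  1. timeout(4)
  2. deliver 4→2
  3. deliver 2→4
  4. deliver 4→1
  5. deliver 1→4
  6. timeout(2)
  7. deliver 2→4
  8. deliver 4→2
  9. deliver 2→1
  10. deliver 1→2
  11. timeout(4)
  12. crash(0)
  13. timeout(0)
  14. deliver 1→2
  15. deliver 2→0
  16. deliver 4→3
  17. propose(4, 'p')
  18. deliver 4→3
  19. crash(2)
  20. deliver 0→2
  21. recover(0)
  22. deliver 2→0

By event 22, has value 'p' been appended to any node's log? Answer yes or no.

step 1 timeout(4): 4={cand,b=9,log=-}
step 2 deliver 4→2: 2={foll,b=9,log=-}
step 3 deliver 2→4: —
step 4 deliver 4→1: 1={foll,b=9,log=-}
step 5 deliver 1→4: 4={lead,b=9,log=-}
step 6 timeout(2): 2={cand,b=12,log=-}
step 7 deliver 2→4: 4={foll,b=12,log=-}
step 8 deliver 4→2: —
step 9 deliver 2→1: 1={foll,b=12,log=-}
step 10 deliver 1→2: 2={lead,b=12,log=-}
step 11 timeout(4): 4={cand,b=19,log=-}
step 12 crash(0): 0={✗foll,b=0,log=-}
step 13 timeout(0): —
step 14 deliver 1→2: —
step 15 deliver 2→0: —
step 16 deliver 4→3: 3={foll,b=9,log=-}
step 17 propose(4,'p'): —
step 18 deliver 4→3: 3={foll,b=19,log=-}
step 19 crash(2): 2={✗lead,b=12,log=-}
step 20 deliver 0→2: —
step 21 recover(0): 0={foll,b=0,log=-}
step 22 deliver 2→0: —

no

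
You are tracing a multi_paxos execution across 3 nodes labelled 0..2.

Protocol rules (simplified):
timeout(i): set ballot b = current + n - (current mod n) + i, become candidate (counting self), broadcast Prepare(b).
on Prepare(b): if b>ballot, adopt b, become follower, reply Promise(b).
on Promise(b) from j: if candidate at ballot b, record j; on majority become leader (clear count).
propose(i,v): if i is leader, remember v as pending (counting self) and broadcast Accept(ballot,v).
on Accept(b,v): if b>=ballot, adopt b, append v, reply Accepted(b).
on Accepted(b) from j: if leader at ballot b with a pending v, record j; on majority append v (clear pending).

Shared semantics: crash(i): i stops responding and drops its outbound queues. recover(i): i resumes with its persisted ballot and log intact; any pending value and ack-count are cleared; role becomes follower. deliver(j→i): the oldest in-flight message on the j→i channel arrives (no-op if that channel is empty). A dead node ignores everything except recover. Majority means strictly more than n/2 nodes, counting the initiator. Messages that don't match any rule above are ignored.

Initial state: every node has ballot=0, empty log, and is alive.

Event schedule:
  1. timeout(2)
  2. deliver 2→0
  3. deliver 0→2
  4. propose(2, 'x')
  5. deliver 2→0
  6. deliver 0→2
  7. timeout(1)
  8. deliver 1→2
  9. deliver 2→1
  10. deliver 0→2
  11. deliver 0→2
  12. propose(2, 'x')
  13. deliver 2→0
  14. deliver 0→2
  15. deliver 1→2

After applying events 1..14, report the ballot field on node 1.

5

after 1 — timeout(2): n2:cand/b5/[-]
after 2 — deliver 2→0: n0:foll/b5/[-]
after 3 — deliver 0→2: n2:lead/b5/[-]
after 4 — propose(2,'x'): ·
after 5 — deliver 2→0: n0:foll/b5/[x]
after 6 — deliver 0→2: n2:lead/b5/[x]
after 7 — timeout(1): n1:cand/b4/[-]
after 8 — deliver 1→2: ·
after 9 — deliver 2→1: n1:foll/b5/[-]
after 10 — deliver 0→2: ·
after 11 — deliver 0→2: ·
after 12 — propose(2,'x'): ·
after 13 — deliver 2→0: n0:foll/b5/[x,x]
after 14 — deliver 0→2: n2:lead/b5/[x,x]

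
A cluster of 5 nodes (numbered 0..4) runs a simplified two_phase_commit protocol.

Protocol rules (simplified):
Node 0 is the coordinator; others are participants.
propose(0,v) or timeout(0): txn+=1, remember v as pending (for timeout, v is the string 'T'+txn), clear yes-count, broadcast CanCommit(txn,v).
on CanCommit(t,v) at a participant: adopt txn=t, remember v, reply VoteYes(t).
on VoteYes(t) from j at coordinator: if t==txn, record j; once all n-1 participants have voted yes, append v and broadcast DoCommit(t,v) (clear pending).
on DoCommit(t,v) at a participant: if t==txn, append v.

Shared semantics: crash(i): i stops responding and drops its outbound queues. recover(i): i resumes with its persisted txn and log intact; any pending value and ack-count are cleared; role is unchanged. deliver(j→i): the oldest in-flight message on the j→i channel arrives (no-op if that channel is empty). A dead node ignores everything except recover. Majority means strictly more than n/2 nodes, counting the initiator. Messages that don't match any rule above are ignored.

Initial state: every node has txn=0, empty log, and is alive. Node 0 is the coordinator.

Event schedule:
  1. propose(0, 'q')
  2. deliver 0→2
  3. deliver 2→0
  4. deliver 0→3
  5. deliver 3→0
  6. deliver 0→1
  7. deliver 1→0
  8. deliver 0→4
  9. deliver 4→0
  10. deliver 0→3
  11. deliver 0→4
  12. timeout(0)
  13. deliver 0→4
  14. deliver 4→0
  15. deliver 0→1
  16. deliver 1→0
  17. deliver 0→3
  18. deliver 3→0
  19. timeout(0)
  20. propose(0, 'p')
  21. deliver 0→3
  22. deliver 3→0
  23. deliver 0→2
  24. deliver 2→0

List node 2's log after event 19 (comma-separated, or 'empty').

step 1 propose(0,'q'): 0={coor,t=1,log=-}
step 2 deliver 0→2: 2={part,t=1,log=-}
step 3 deliver 2→0: —
step 4 deliver 0→3: 3={part,t=1,log=-}
step 5 deliver 3→0: —
step 6 deliver 0→1: 1={part,t=1,log=-}
step 7 deliver 1→0: —
step 8 deliver 0→4: 4={part,t=1,log=-}
step 9 deliver 4→0: 0={coor,t=1,log=q}
step 10 deliver 0→3: 3={part,t=1,log=q}
step 11 deliver 0→4: 4={part,t=1,log=q}
step 12 timeout(0): 0={coor,t=2,log=q}
step 13 deliver 0→4: 4={part,t=2,log=q}
step 14 deliver 4→0: —
step 15 deliver 0→1: 1={part,t=1,log=q}
step 16 deliver 1→0: —
step 17 deliver 0→3: 3={part,t=2,log=q}
step 18 deliver 3→0: —
step 19 timeout(0): 0={coor,t=3,log=q}

empty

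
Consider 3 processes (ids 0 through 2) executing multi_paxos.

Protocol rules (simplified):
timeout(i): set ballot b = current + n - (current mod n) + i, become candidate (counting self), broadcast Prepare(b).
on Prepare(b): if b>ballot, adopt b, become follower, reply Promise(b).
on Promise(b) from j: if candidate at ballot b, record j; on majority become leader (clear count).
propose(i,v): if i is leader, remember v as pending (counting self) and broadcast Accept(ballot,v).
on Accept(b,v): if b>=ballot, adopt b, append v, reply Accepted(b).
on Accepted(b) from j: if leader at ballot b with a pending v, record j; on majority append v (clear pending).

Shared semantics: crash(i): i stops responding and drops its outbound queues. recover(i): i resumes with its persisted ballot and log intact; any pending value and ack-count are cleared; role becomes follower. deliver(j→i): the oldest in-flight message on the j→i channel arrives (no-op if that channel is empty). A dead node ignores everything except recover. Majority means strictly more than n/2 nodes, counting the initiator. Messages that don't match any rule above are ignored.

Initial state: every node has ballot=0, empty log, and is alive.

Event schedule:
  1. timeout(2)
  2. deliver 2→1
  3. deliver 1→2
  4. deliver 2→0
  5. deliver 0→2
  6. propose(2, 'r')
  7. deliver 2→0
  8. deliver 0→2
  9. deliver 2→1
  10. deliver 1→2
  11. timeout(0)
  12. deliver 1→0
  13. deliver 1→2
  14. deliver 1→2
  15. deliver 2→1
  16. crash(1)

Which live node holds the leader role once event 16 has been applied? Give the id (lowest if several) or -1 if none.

[1] timeout(2) → N2(cand b5 [-])
[2] deliver 2→1 → N1(foll b5 [-])
[3] deliver 1→2 → N2(lead b5 [-])
[4] deliver 2→0 → N0(foll b5 [-])
[5] deliver 0→2 → ∅
[6] propose(2,'r') → ∅
[7] deliver 2→0 → N0(foll b5 [r])
[8] deliver 0→2 → N2(lead b5 [r])
[9] deliver 2→1 → N1(foll b5 [r])
[10] deliver 1→2 → ∅
[11] timeout(0) → N0(cand b6 [r])
[12] deliver 1→0 → ∅
[13] deliver 1→2 → ∅
[14] deliver 1→2 → ∅
[15] deliver 2→1 → ∅
[16] crash(1) → N1(✗foll b5 [r])

2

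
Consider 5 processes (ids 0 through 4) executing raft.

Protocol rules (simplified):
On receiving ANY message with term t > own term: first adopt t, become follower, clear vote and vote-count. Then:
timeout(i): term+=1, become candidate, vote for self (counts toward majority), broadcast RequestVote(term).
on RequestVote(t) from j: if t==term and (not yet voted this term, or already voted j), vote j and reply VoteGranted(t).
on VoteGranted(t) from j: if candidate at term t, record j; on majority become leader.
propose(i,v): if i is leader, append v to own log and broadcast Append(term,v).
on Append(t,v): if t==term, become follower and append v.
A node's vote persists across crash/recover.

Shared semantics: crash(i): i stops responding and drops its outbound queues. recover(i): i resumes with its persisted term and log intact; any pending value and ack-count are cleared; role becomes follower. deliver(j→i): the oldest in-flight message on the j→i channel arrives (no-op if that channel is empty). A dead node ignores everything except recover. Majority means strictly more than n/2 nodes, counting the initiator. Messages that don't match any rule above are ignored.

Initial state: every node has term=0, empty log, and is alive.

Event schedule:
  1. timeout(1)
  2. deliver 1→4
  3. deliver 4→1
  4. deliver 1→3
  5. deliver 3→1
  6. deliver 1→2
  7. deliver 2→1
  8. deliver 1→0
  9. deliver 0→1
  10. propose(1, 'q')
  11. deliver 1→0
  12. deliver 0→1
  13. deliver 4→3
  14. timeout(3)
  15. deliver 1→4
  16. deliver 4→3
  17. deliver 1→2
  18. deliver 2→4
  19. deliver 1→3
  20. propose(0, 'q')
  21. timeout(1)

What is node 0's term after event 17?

1

1. timeout(1):  <1:cand t1 ->
2. deliver 1→4:  <4:foll t1 ->
3. deliver 4→1:  nop
4. deliver 1→3:  <3:foll t1 ->
5. deliver 3→1:  <1:lead t1 ->
6. deliver 1→2:  <2:foll t1 ->
7. deliver 2→1:  nop
8. deliver 1→0:  <0:foll t1 ->
9. deliver 0→1:  nop
10. propose(1,'q'):  <1:lead t1 q>
11. deliver 1→0:  <0:foll t1 q>
12. deliver 0→1:  nop
13. deliver 4→3:  nop
14. timeout(3):  <3:cand t2 ->
15. deliver 1→4:  <4:foll t1 q>
16. deliver 4→3:  nop
17. deliver 1→2:  <2:foll t1 q>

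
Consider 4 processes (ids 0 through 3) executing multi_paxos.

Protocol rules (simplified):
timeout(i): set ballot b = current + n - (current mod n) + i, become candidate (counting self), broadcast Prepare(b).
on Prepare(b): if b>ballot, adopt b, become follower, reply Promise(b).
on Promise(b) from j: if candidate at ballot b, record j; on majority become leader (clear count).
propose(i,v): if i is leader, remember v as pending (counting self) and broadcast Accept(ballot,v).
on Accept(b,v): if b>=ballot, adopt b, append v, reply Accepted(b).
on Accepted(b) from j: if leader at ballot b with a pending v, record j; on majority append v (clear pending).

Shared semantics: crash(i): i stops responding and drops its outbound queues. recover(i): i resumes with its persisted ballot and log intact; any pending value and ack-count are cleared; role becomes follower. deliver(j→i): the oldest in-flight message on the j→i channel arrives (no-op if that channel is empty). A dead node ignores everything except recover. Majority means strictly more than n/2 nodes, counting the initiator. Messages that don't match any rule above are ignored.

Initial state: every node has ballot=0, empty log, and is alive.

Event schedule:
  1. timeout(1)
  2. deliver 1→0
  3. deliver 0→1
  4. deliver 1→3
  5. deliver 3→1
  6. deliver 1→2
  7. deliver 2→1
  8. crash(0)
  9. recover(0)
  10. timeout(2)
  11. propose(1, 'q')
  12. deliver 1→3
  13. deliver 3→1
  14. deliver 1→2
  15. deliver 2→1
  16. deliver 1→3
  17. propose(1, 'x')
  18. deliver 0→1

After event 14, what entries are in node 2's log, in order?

step 1 timeout(1): 1={cand,b=5,log=-}
step 2 deliver 1→0: 0={foll,b=5,log=-}
step 3 deliver 0→1: —
step 4 deliver 1→3: 3={foll,b=5,log=-}
step 5 deliver 3→1: 1={lead,b=5,log=-}
step 6 deliver 1→2: 2={foll,b=5,log=-}
step 7 deliver 2→1: —
step 8 crash(0): 0={✗foll,b=5,log=-}
step 9 recover(0): 0={foll,b=5,log=-}
step 10 timeout(2): 2={cand,b=10,log=-}
step 11 propose(1,'q'): —
step 12 deliver 1→3: 3={foll,b=5,log=q}
step 13 deliver 3→1: —
step 14 deliver 1→2: —

empty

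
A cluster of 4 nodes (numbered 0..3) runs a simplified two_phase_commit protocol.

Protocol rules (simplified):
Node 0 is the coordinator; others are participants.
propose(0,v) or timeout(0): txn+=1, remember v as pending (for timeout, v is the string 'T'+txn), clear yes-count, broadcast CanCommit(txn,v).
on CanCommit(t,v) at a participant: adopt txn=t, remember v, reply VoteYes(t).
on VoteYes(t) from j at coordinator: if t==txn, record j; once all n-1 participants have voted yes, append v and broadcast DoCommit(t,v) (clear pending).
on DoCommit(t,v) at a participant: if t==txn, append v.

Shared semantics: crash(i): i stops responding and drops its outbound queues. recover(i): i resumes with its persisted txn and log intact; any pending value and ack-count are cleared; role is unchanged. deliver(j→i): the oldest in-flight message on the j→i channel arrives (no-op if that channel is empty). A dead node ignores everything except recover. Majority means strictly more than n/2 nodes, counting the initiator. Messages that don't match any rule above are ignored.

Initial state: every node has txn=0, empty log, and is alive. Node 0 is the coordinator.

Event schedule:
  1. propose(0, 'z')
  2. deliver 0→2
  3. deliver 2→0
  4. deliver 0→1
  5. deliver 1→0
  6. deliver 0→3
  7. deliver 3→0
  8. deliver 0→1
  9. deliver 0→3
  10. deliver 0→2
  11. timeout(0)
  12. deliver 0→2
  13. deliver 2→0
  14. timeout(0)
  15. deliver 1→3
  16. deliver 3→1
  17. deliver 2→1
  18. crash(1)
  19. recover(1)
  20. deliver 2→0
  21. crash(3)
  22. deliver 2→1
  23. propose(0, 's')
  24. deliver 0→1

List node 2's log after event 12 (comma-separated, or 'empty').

1. propose(0,'z'):  <0:coor t1 ->
2. deliver 0→2:  <2:part t1 ->
3. deliver 2→0:  nop
4. deliver 0→1:  <1:part t1 ->
5. deliver 1→0:  nop
6. deliver 0→3:  <3:part t1 ->
7. deliver 3→0:  <0:coor t1 z>
8. deliver 0→1:  <1:part t1 z>
9. deliver 0→3:  <3:part t1 z>
10. deliver 0→2:  <2:part t1 z>
11. timeout(0):  <0:coor t2 z>
12. deliver 0→2:  <2:part t2 z>

z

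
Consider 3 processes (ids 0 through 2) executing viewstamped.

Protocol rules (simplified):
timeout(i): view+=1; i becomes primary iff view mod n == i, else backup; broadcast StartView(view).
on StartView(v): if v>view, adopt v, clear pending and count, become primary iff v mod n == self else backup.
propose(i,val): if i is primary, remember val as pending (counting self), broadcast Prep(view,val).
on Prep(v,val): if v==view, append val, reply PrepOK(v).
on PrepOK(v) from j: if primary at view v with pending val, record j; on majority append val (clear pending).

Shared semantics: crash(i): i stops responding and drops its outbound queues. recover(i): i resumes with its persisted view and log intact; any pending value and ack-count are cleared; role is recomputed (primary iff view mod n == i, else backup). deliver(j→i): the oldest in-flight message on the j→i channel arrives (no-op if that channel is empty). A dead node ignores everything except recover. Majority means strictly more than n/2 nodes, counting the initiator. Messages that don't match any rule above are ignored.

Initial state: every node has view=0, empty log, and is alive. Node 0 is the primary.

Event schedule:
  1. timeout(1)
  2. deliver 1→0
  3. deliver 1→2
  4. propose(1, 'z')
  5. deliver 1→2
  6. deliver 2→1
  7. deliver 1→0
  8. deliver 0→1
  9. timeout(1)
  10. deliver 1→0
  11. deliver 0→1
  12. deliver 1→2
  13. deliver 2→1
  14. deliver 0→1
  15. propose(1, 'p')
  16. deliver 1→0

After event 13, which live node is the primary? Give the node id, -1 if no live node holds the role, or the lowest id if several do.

2

1. timeout(1):  <1:prim v1 ->
2. deliver 1→0:  <0:back v1 ->
3. deliver 1→2:  <2:back v1 ->
4. propose(1,'z'):  nop
5. deliver 1→2:  <2:back v1 z>
6. deliver 2→1:  <1:prim v1 z>
7. deliver 1→0:  <0:back v1 z>
8. deliver 0→1:  nop
9. timeout(1):  <1:back v2 z>
10. deliver 1→0:  <0:back v2 z>
11. deliver 0→1:  nop
12. deliver 1→2:  <2:prim v2 z>
13. deliver 2→1:  nop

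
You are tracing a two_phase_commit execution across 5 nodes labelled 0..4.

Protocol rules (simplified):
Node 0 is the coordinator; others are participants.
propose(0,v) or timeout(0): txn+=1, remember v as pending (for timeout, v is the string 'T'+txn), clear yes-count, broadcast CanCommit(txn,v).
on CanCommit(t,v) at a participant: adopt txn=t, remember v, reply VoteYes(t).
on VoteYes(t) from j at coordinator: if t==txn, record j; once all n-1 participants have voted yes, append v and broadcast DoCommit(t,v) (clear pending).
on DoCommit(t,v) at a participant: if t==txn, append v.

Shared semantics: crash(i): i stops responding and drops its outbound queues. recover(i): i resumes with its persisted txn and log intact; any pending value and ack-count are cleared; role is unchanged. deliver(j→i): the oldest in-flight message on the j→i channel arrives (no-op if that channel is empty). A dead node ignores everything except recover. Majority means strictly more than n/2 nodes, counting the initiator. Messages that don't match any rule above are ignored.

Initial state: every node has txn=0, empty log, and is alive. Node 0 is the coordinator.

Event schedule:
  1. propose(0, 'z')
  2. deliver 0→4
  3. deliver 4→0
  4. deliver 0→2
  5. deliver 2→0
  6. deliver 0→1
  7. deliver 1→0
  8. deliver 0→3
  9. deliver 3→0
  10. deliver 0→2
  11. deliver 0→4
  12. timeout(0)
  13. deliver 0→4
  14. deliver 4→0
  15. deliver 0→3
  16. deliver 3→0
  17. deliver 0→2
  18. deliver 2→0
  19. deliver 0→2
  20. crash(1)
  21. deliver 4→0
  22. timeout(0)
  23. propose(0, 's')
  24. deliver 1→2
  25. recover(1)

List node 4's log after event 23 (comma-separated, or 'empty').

after 1 — propose(0,'z'): n0:coor/t1/[-]
after 2 — deliver 0→4: n4:part/t1/[-]
after 3 — deliver 4→0: ·
after 4 — deliver 0→2: n2:part/t1/[-]
after 5 — deliver 2→0: ·
after 6 — deliver 0→1: n1:part/t1/[-]
after 7 — deliver 1→0: ·
after 8 — deliver 0→3: n3:part/t1/[-]
after 9 — deliver 3→0: n0:coor/t1/[z]
after 10 — deliver 0→2: n2:part/t1/[z]
after 11 — deliver 0→4: n4:part/t1/[z]
after 12 — timeout(0): n0:coor/t2/[z]
after 13 — deliver 0→4: n4:part/t2/[z]
after 14 — deliver 4→0: ·
after 15 — deliver 0→3: n3:part/t1/[z]
after 16 — deliver 3→0: ·
after 17 — deliver 0→2: n2:part/t2/[z]
after 18 — deliver 2→0: ·
after 19 — deliver 0→2: ·
after 20 — crash(1): n1:✗part/t1/[-]
after 21 — deliver 4→0: ·
after 22 — timeout(0): n0:coor/t3/[z]
after 23 — propose(0,'s'): n0:coor/t4/[z]

z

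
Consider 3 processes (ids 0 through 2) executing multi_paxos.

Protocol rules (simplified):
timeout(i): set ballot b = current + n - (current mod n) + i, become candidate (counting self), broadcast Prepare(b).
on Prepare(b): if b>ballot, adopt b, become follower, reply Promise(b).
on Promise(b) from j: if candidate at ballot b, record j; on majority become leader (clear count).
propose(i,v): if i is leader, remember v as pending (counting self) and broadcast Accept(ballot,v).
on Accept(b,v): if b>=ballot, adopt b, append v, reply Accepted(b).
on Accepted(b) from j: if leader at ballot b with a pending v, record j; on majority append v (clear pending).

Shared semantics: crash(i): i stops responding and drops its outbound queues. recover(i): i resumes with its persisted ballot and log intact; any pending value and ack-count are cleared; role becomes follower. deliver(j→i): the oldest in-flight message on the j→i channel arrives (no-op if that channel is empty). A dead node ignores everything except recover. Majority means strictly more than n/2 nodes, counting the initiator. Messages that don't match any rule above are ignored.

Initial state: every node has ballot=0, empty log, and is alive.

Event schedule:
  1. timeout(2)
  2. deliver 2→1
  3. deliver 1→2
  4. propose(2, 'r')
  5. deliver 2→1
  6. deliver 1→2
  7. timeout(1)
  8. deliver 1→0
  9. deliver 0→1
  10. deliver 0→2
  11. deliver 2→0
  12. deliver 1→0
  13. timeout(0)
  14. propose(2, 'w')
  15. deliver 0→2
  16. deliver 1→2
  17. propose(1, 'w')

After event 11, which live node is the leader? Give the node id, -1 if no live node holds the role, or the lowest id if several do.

1

after 1 — timeout(2): n2:cand/b5/[-]
after 2 — deliver 2→1: n1:foll/b5/[-]
after 3 — deliver 1→2: n2:lead/b5/[-]
after 4 — propose(2,'r'): ·
after 5 — deliver 2→1: n1:foll/b5/[r]
after 6 — deliver 1→2: n2:lead/b5/[r]
after 7 — timeout(1): n1:cand/b7/[r]
after 8 — deliver 1→0: n0:foll/b7/[-]
after 9 — deliver 0→1: n1:lead/b7/[r]
after 10 — deliver 0→2: ·
after 11 — deliver 2→0: ·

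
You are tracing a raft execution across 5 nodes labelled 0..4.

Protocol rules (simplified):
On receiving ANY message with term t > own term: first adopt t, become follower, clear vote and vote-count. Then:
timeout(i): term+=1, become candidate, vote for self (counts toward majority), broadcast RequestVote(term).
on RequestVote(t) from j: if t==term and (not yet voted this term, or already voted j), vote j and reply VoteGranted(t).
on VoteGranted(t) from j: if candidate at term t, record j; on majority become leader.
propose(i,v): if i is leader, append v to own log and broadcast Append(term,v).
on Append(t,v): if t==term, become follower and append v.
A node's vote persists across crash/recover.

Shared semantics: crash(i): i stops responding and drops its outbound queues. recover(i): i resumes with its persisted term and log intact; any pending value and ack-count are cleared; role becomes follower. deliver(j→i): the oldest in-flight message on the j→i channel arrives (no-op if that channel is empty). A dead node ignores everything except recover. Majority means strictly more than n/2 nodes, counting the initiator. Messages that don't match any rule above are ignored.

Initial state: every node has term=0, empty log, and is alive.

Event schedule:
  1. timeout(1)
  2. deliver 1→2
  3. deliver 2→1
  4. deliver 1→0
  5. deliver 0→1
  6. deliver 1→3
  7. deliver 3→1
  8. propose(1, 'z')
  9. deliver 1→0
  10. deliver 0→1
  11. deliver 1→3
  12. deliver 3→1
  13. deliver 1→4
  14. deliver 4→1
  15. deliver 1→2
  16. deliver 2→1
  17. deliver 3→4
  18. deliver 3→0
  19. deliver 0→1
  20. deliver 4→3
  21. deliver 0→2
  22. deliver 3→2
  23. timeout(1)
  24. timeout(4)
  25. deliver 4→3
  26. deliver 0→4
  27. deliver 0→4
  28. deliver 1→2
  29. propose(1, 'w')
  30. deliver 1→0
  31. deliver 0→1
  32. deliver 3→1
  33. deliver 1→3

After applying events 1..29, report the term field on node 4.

2

[1] timeout(1) → N1(cand t1 [-])
[2] deliver 1→2 → N2(foll t1 [-])
[3] deliver 2→1 → ∅
[4] deliver 1→0 → N0(foll t1 [-])
[5] deliver 0→1 → N1(lead t1 [-])
[6] deliver 1→3 → N3(foll t1 [-])
[7] deliver 3→1 → ∅
[8] propose(1,'z') → N1(lead t1 [z])
[9] deliver 1→0 → N0(foll t1 [z])
[10] deliver 0→1 → ∅
[11] deliver 1→3 → N3(foll t1 [z])
[12] deliver 3→1 → ∅
[13] deliver 1→4 → N4(foll t1 [-])
[14] deliver 4→1 → ∅
[15] deliver 1→2 → N2(foll t1 [z])
[16] deliver 2→1 → ∅
[17] deliver 3→4 → ∅
[18] deliver 3→0 → ∅
[19] deliver 0→1 → ∅
[20] deliver 4→3 → ∅
[21] deliver 0→2 → ∅
[22] deliver 3→2 → ∅
[23] timeout(1) → N1(cand t2 [z])
[24] timeout(4) → N4(cand t2 [-])
[25] deliver 4→3 → N3(foll t2 [z])
[26] deliver 0→4 → ∅
[27] deliver 0→4 → ∅
[28] deliver 1→2 → N2(foll t2 [z])
[29] propose(1,'w') → ∅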